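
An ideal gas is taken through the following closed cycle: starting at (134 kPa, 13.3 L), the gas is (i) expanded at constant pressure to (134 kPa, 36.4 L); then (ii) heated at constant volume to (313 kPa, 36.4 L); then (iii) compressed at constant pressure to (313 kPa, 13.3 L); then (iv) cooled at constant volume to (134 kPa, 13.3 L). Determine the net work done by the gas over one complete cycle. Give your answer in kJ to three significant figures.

Constant-volume legs do no work.
W(i) = (134)(36.4 − 13.3) = 3095 J; W(iii) = (313)(13.3 − 36.4) = -7230 J.
W_net = 3095 − 7230 = -4135 J (the counter-clockwise enclosed area).

W_net ≈ -4.13 kJ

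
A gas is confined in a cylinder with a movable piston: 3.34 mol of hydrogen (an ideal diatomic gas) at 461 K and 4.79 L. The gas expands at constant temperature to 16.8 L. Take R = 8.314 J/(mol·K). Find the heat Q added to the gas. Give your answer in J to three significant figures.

Isothermal ⇒ ΔU = 0, so Q = W = nRT ln(V₂/V₁).
Q = (3.34)(8.314)(461) ln(16.8/4.79) = 12801 × 1.255 = 16064 J.

Q ≈ 16100 J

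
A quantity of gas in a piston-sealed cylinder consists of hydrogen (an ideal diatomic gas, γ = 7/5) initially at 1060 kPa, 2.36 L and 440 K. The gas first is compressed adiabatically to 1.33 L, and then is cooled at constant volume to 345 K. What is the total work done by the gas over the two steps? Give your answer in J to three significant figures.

W_total ≈ -1610 J

Step 1 (adiabatic): W = (P₁V₁ − P₂V₂)/(γ−1) = (2502 − 3147)/0.4 = -1613 J.
Step 2 (isochoric): W = 0 (constant volume).
W_total = -1613 + 0 = -1613 J.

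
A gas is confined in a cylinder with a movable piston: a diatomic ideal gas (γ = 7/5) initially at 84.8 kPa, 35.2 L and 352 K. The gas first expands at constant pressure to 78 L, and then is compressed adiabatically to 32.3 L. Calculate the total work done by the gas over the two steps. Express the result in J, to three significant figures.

Step 1 (isobaric): W = PΔV = (84.8 kPa)(78 − 35.2 L) = 3629 J.
After step 1: P = 84.8 kPa, V = 78 L, T = 780 K.
Step 2 (adiabatic): W = (P₁V₁ − P₂V₂)/(γ−1) = (6614 − 9411)/0.4 = -6992 J.
W_total = 3629 − 6992 = -3363 J.

W_total ≈ -3360 J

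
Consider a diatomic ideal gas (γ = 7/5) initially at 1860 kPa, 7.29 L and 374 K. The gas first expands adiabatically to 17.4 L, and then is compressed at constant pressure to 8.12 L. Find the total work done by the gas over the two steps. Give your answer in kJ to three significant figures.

Step 1 (adiabatic): W = (P₁V₁ − P₂V₂)/(γ−1) = (13559 − 9574)/0.4 = 9962 J.
After step 1: P = 550.3 kPa, V = 17.4 L, T = 264.1 K.
Step 2 (isobaric): W = PΔV = (550.3 kPa)(8.12 − 17.4 L) = -5106 J.
W_total = 9962 − 5106 = 4856 J.

W_total ≈ 4.86 kJ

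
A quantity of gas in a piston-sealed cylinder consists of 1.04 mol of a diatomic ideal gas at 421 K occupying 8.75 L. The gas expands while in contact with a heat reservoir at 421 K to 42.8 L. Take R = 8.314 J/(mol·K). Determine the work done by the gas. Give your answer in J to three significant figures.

W ≈ 5780 J

Isothermal: W = nRT ln(V₂/V₁).
W = (1.04)(8.314)(421) × ln(42.8/8.75)
  = 3640 × 1.587
W_by_gas = 5779 J.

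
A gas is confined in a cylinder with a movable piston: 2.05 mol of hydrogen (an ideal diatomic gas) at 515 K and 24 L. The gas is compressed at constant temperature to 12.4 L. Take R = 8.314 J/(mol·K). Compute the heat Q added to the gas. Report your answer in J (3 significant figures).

Isothermal ⇒ ΔU = 0, so Q = W = nRT ln(V₂/V₁).
Q = (2.05)(8.314)(515) ln(12.4/24) = 8778 × -0.6604 = -5796 J.

Q ≈ -5800 J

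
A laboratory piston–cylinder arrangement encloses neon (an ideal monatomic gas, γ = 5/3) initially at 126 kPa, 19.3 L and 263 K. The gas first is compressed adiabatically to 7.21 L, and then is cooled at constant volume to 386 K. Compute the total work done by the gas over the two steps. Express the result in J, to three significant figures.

W_total ≈ -3380 J

Step 1 (adiabatic): W = (P₁V₁ − P₂V₂)/(γ−1) = (2432 − 4688)/0.667 = -3385 J.
Step 2 (isochoric): W = 0 (constant volume).
W_total = -3385 + 0 = -3385 J.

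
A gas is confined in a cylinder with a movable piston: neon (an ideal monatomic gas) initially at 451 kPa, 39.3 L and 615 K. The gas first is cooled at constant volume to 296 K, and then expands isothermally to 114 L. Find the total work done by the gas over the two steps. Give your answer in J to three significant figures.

Step 1 (isochoric): W = 0 (constant volume).
After step 1: P = 217.1 kPa (V unchanged).
Step 2 (isothermal): W = P₁V₁ ln(V₂/V₁) = (8531) ln(114/39.3) = 9085 J.
W_total = 0 + 9085 = 9085 J.

W_total ≈ 9080 J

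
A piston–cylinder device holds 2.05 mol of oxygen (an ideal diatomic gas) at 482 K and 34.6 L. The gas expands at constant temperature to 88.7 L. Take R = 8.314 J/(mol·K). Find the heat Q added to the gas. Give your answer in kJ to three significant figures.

Q ≈ 7.73 kJ

Isothermal ⇒ ΔU = 0, so Q = W = nRT ln(V₂/V₁).
Q = (2.05)(8.314)(482) ln(88.7/34.6) = 8215 × 0.9414 = 7734 J.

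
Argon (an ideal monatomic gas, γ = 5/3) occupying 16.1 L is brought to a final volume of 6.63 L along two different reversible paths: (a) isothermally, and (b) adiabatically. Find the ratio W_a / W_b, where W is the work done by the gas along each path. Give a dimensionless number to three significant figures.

W_a / W_b ≈ 0.733

Path (a) isothermal: W = P₁V₁ ln(V₂/V₁) → W_a/(P₁V₁) = -0.8872.
Path (b) adiabatic: W = P₁V₁(1 − (V₁/V₂)^(γ−1))/(γ−1) → W_b/(P₁V₁) = -1.21.
W_a / W_b = -0.8872 / -1.21 = 0.7332.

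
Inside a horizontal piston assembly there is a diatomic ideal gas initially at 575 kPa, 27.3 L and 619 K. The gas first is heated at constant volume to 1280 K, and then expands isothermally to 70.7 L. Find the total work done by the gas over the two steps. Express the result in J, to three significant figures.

W_total ≈ 30900 J

Step 1 (isochoric): W = 0 (constant volume).
After step 1: P = 1189 kPa (V unchanged).
Step 2 (isothermal): W = P₁V₁ ln(V₂/V₁) = (32460) ln(70.7/27.3) = 30888 J.
W_total = 0 + 30888 = 30888 J.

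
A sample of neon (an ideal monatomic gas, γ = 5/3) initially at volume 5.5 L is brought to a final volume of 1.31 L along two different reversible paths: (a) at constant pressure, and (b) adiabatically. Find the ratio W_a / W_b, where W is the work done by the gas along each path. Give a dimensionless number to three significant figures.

Path (a) isobaric: W = P₁(V₂ − V₁) → W_a/(P₁V₁) = -0.7618.
Path (b) adiabatic: W = P₁V₁(1 − (V₁/V₂)^(γ−1))/(γ−1) → W_b/(P₁V₁) = -2.404.
W_a / W_b = -0.7618 / -2.404 = 0.3169.

W_a / W_b ≈ 0.317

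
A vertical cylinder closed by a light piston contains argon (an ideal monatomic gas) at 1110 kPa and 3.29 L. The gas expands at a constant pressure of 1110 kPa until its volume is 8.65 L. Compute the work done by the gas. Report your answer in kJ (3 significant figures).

W ≈ 5.95 kJ

Isobaric: W = P ΔV.
W = (1110 kPa)(8.65 − 3.29 L) = (1110)(5.36) = 5950 J.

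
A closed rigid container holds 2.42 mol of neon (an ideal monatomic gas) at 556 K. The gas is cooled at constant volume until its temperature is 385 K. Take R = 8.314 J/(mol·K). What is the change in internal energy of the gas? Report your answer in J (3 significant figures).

ΔU ≈ -5160 J

Constant volume ⇒ W = 0, so Q = ΔU = nCᵥΔT with Cᵥ = 3R/2 = 12.47 J/(mol·K).
ΔU = (2.42)(12.47)(385 − 556) = -5161 J.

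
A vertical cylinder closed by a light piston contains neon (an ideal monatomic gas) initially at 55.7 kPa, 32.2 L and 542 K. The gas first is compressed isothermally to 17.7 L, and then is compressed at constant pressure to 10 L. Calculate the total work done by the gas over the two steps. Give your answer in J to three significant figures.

Step 1 (isothermal): W = P₁V₁ ln(V₂/V₁) = (1794) ln(17.7/32.2) = -1073 J.
After step 1: P = 101.3 kPa, V = 17.7 L, T = 542 K.
Step 2 (isobaric): W = PΔV = (101.3 kPa)(10 − 17.7 L) = -780.2 J.
W_total = -1073 − 780.2 = -1853 J.

W_total ≈ -1850 J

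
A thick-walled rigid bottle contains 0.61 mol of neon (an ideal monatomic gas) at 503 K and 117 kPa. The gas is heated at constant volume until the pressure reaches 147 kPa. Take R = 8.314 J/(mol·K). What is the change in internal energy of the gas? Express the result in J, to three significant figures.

Constant volume ⇒ W = 0, so Q = ΔU = nCᵥΔT with Cᵥ = 3R/2 = 12.47 J/(mol·K).
At constant V, T₂/T₁ = P₂/P₁ ⇒ ΔT = T₁(P₂/P₁ − 1) = 503·(147/117 − 1) = 129 K.
ΔU = (0.61)(12.47)(129) = 981.1 J.

ΔU ≈ 981 J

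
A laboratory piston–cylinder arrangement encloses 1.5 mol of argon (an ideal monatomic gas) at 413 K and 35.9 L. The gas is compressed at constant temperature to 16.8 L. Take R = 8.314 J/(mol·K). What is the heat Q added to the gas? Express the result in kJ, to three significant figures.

Q ≈ -3.91 kJ

Isothermal ⇒ ΔU = 0, so Q = W = nRT ln(V₂/V₁).
Q = (1.5)(8.314)(413) ln(16.8/35.9) = 5151 × -0.7594 = -3911 J.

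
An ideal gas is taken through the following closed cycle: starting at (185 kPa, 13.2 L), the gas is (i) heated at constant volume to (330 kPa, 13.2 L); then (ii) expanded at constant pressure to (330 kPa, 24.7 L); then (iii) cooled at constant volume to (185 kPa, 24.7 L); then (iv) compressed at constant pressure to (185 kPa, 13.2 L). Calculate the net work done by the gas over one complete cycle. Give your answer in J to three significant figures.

Constant-volume legs do no work.
W(ii) = (330)(24.7 − 13.2) = 3795 J; W(iv) = (185)(13.2 − 24.7) = -2128 J.
W_net = 3795 − 2128 = 1668 J (the clockwise enclosed area).

W_net ≈ 1670 J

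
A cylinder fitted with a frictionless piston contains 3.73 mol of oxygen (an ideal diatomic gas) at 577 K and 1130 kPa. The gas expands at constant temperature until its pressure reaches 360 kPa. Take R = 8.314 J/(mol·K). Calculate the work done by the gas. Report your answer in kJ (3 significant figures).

W ≈ 20.5 kJ

Isothermal process: W = nRT ln(V₂/V₁) = nRT ln(P₁/P₂).
W = (3.73)(8.314)(577) × ln(1130/360)
  = 17893 × ln(3.139) = 17893 × 1.144
W_by_gas = 20468 J.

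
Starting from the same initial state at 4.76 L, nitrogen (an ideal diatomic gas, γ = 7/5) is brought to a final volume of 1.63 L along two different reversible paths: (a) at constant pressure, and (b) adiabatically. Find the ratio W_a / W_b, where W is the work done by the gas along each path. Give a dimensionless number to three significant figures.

Path (a) isobaric: W = P₁(V₂ − V₁) → W_a/(P₁V₁) = -0.6576.
Path (b) adiabatic: W = P₁V₁(1 − (V₁/V₂)^(γ−1))/(γ−1) → W_b/(P₁V₁) = -1.338.
W_a / W_b = -0.6576 / -1.338 = 0.4914.

W_a / W_b ≈ 0.491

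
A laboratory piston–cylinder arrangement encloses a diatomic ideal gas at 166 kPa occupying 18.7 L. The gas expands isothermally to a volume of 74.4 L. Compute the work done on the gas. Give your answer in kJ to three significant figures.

W ≈ -4.29 kJ

Isothermal: W = nRT ln(V₂/V₁) = P₁V₁ ln(V₂/V₁).
P₁V₁ = (166 kPa)(18.7 L) = 3104 J.
W = 3104 × ln(74.4/18.7) = 3104 × 1.381
W_by_gas = 4287 J; work on gas = −W_by = -4287 J.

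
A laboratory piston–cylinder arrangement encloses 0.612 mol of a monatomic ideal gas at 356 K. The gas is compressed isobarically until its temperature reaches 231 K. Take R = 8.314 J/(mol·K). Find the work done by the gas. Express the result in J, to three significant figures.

W ≈ -636 J

Isobaric: W = P ΔV = nR ΔT.
W = (0.612)(8.314)(231 − 356) = -636 J.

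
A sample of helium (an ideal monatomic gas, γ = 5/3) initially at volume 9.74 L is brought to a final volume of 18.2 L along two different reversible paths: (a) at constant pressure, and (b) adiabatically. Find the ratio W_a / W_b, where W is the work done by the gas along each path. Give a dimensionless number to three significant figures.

W_a / W_b ≈ 1.70

Path (a) isobaric: W = P₁(V₂ − V₁) → W_a/(P₁V₁) = 0.8686.
Path (b) adiabatic: W = P₁V₁(1 − (V₁/V₂)^(γ−1))/(γ−1) → W_b/(P₁V₁) = 0.5113.
W_a / W_b = 0.8686 / 0.5113 = 1.699.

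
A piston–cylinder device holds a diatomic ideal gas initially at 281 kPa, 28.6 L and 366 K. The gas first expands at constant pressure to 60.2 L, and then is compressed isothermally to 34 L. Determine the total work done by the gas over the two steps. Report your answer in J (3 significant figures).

W_total ≈ -785 J

Step 1 (isobaric): W = PΔV = (281 kPa)(60.2 − 28.6 L) = 8880 J.
After step 1: P = 281 kPa, V = 60.2 L, T = 770.4 K.
Step 2 (isothermal): W = P₁V₁ ln(V₂/V₁) = (16916) ln(34/60.2) = -9664 J.
W_total = 8880 − 9664 = -784.8 J.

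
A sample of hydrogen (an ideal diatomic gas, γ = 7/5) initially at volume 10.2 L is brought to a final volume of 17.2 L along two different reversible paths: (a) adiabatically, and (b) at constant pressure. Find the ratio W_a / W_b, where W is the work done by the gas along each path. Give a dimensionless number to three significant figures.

Path (a) adiabatic: W = P₁V₁(1 − (V₁/V₂)^(γ−1))/(γ−1) → W_a/(P₁V₁) = 0.4715.
Path (b) isobaric: W = P₁(V₂ − V₁) → W_b/(P₁V₁) = 0.6863.
W_a / W_b = 0.4715 / 0.6863 = 0.6871.

W_a / W_b ≈ 0.687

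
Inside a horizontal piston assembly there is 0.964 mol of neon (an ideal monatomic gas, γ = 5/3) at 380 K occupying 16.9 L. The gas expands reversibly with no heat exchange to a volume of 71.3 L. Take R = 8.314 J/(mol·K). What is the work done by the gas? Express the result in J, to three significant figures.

W ≈ 2820 J

Adiabatic: TV^(γ−1) = const with γ = 5/3.
T₂ = T₁ (V₁/V₂)^(γ−1) = 380 × (16.9/71.3)^0.667 = 380 × 0.383 = 145.5 K.
W_by = nCᵥ(T₁ − T₂) = (0.964)(12.47)(380 − 145.5) = 2819 J.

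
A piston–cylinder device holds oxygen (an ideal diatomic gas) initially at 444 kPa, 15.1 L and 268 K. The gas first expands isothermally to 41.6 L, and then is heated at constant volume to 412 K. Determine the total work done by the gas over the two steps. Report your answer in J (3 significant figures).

Step 1 (isothermal): W = P₁V₁ ln(V₂/V₁) = (6704) ln(41.6/15.1) = 6794 J.
Step 2 (isochoric): W = 0 (constant volume).
W_total = 6794 + 0 = 6794 J.

W_total ≈ 6790 J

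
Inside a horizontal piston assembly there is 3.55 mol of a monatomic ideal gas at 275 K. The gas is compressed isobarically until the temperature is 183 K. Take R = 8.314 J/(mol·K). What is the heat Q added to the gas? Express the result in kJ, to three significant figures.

Q ≈ -6.79 kJ

Isobaric: W = nRΔT = (3.55)(8.314)(-92) = -2715 J.
ΔU = nCᵥΔT with Cᵥ = 3R/2: ΔU = (3.55)(12.47)(-92) = -4073 J.
Q = ΔU + W = -4073 − 2715 = -6788 J.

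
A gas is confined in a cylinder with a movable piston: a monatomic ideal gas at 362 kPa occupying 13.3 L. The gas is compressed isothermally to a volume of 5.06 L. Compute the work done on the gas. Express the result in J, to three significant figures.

Isothermal: W = nRT ln(V₂/V₁) = P₁V₁ ln(V₂/V₁).
P₁V₁ = (362 kPa)(13.3 L) = 4815 J.
W = 4815 × ln(5.06/13.3) = 4815 × -0.9664
W_by_gas = -4653 J; work on gas = −W_by = 4653 J.

W ≈ 4650 J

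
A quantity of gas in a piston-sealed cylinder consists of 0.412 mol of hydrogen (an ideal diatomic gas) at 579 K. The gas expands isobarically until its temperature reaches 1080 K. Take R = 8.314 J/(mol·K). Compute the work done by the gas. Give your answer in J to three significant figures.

W ≈ 1720 J

Isobaric: W = P ΔV = nR ΔT.
W = (0.412)(8.314)(1080 − 579) = 1716 J.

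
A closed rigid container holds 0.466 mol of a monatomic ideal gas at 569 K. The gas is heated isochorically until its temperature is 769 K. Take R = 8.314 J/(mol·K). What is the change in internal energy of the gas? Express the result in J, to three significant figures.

ΔU ≈ 1160 J

Constant volume ⇒ W = 0, so Q = ΔU = nCᵥΔT with Cᵥ = 3R/2 = 12.47 J/(mol·K).
ΔU = (0.466)(12.47)(769 − 569) = 1162 J.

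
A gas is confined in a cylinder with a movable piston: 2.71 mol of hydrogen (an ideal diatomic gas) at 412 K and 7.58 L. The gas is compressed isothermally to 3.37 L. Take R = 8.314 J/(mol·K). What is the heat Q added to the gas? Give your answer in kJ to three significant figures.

Q ≈ -7.52 kJ

Isothermal ⇒ ΔU = 0, so Q = W = nRT ln(V₂/V₁).
Q = (2.71)(8.314)(412) ln(3.37/7.58) = 9283 × -0.8106 = -7525 J.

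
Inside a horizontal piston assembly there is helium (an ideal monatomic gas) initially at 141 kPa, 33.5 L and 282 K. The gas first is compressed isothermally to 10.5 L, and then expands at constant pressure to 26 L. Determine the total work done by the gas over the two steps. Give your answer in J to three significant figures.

Step 1 (isothermal): W = P₁V₁ ln(V₂/V₁) = (4724) ln(10.5/33.5) = -5480 J.
After step 1: P = 449.9 kPa, V = 10.5 L, T = 282 K.
Step 2 (isobaric): W = PΔV = (449.9 kPa)(26 − 10.5 L) = 6973 J.
W_total = -5480 + 6973 = 1493 J.

W_total ≈ 1490 J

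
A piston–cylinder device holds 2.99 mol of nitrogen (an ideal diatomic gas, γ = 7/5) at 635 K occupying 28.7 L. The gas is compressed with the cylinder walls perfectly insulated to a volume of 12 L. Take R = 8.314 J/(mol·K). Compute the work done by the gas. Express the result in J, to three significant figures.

W ≈ -16500 J

Adiabatic: TV^(γ−1) = const with γ = 7/5.
T₂ = T₁ (V₁/V₂)^(γ−1) = 635 × (28.7/12)^0.4 = 635 × 1.417 = 900 K.
W_by = nCᵥ(T₁ − T₂) = (2.99)(20.79)(635 − 900) = -16470 J.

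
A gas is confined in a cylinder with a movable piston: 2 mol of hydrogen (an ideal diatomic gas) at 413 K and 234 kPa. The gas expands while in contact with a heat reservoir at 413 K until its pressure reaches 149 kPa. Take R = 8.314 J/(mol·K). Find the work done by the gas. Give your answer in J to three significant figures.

W ≈ 3100 J

Isothermal process: W = nRT ln(V₂/V₁) = nRT ln(P₁/P₂).
W = (2)(8.314)(413) × ln(234/149)
  = 6867 × ln(1.57) = 6867 × 0.4514
W_by_gas = 3100 J.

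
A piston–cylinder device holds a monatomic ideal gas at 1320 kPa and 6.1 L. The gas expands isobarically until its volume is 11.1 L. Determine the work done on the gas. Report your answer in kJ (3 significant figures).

W ≈ -6.60 kJ

Isobaric: W = P ΔV.
W = (1320 kPa)(11.1 − 6.1 L) = (1320)(5) = 6600 J.
Work on gas = −W_by = -6600 J.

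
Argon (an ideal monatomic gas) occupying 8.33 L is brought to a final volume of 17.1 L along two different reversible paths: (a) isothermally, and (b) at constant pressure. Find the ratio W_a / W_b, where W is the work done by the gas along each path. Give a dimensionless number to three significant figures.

W_a / W_b ≈ 0.683

Path (a) isothermal: W = P₁V₁ ln(V₂/V₁) → W_a/(P₁V₁) = 0.7192.
Path (b) isobaric: W = P₁(V₂ − V₁) → W_b/(P₁V₁) = 1.053.
W_a / W_b = 0.7192 / 1.053 = 0.6831.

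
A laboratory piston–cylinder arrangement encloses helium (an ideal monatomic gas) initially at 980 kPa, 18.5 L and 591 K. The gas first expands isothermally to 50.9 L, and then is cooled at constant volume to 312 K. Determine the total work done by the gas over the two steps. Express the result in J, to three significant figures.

W_total ≈ 18300 J

Step 1 (isothermal): W = P₁V₁ ln(V₂/V₁) = (18130) ln(50.9/18.5) = 18349 J.
Step 2 (isochoric): W = 0 (constant volume).
W_total = 18349 + 0 = 18349 J.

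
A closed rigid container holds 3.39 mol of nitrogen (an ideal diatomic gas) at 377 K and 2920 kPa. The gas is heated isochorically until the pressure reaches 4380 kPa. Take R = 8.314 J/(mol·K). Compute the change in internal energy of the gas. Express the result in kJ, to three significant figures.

Constant volume ⇒ W = 0, so Q = ΔU = nCᵥΔT with Cᵥ = 5R/2 = 20.79 J/(mol·K).
At constant V, T₂/T₁ = P₂/P₁ ⇒ ΔT = T₁(P₂/P₁ − 1) = 377·(4380/2920 − 1) = 188.5 K.
ΔU = (3.39)(20.79)(188.5) = 13282 J.

ΔU ≈ 13.3 kJ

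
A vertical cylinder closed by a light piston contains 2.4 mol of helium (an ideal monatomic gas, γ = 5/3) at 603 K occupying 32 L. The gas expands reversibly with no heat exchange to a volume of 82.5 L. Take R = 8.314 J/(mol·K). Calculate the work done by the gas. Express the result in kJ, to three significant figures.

W ≈ 8.45 kJ

Adiabatic: TV^(γ−1) = const with γ = 5/3.
T₂ = T₁ (V₁/V₂)^(γ−1) = 603 × (32/82.5)^0.667 = 603 × 0.5319 = 320.7 K.
W_by = nCᵥ(T₁ − T₂) = (2.4)(12.47)(603 − 320.7) = 8449 J.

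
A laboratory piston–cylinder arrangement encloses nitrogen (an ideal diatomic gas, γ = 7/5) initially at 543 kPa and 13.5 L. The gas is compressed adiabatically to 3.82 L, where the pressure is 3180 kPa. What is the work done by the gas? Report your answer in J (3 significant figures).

Adiabatic: W = (P₁V₁ − P₂V₂)/(γ − 1) with γ = 7/5.
P₁V₁ = 7330 J, P₂V₂ = 12148 J.
W = (7330 − 12148) / 0.4 = -12043 J.

W ≈ -12000 J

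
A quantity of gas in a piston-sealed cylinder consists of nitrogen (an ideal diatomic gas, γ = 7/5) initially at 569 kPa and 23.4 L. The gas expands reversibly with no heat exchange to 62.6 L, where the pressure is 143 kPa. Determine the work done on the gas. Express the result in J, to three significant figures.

Adiabatic: W = (P₁V₁ − P₂V₂)/(γ − 1) with γ = 7/5.
P₁V₁ = 13315 J, P₂V₂ = 8952 J.
W = (13315 − 8952) / 0.4 = 10907 J.
Work on gas = −W_by = -10907 J.

W ≈ -10900 J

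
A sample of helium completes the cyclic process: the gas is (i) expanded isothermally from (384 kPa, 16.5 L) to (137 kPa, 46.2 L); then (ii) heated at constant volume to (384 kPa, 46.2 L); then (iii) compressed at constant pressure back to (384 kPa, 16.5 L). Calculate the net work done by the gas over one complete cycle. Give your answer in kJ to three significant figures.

Leg (i): W = PᵢVᵢ ln(V_f/Vᵢ) = (6336) ln(46.2/16.5) = 6524 J.
Leg (ii): W = 0.
Leg (iii): W = PΔV = (384)(16.5 − 46.2) = -11405 J.
W_net = 6524 − 11405 = -4881 J.

W_net ≈ -4.88 kJ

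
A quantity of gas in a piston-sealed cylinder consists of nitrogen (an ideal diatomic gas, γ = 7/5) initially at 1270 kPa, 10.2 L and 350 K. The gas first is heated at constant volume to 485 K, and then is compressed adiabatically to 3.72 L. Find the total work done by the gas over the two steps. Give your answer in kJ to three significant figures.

W_total ≈ -22.3 kJ

Step 1 (isochoric): W = 0 (constant volume).
After step 1: P = 1760 kPa (V unchanged).
Step 2 (adiabatic): W = (P₁V₁ − P₂V₂)/(γ−1) = (17951 − 26872)/0.4 = -22304 J.
W_total = 0 − 22304 = -22304 J.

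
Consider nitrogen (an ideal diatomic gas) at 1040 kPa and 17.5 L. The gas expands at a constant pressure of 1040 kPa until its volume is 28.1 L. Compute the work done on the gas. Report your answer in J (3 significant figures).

W ≈ -11000 J

Isobaric: W = P ΔV.
W = (1040 kPa)(28.1 − 17.5 L) = (1040)(10.6) = 11024 J.
Work on gas = −W_by = -11024 J.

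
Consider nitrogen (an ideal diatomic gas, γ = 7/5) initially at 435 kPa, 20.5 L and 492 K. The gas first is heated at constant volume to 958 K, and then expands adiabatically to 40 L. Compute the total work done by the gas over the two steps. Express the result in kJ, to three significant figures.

Step 1 (isochoric): W = 0 (constant volume).
After step 1: P = 847 kPa (V unchanged).
Step 2 (adiabatic): W = (P₁V₁ − P₂V₂)/(γ−1) = (17364 − 13290)/0.4 = 10185 J.
W_total = 0 + 10185 = 10185 J.

W_total ≈ 10.2 kJ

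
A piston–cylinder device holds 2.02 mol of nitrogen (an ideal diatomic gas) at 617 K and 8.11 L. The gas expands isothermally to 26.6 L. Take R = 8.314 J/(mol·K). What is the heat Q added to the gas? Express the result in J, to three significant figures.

Isothermal ⇒ ΔU = 0, so Q = W = nRT ln(V₂/V₁).
Q = (2.02)(8.314)(617) ln(26.6/8.11) = 10362 × 1.188 = 12308 J.

Q ≈ 12300 J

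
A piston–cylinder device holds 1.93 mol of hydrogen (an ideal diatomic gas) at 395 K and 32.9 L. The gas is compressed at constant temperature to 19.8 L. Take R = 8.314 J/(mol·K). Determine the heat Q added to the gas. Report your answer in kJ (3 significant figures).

Q ≈ -3.22 kJ

Isothermal ⇒ ΔU = 0, so Q = W = nRT ln(V₂/V₁).
Q = (1.93)(8.314)(395) ln(19.8/32.9) = 6338 × -0.5078 = -3218 J.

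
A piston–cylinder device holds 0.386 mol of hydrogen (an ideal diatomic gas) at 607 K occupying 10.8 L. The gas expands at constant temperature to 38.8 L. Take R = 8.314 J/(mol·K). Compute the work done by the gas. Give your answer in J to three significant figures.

Isothermal: W = nRT ln(V₂/V₁).
W = (0.386)(8.314)(607) × ln(38.8/10.8)
  = 1948 × 1.279
W_by_gas = 2491 J.

W ≈ 2490 J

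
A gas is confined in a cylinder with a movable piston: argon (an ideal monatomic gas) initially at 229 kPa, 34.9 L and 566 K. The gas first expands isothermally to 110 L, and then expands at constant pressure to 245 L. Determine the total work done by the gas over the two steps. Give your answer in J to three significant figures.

Step 1 (isothermal): W = P₁V₁ ln(V₂/V₁) = (7992) ln(110/34.9) = 9175 J.
After step 1: P = 72.66 kPa, V = 110 L, T = 566 K.
Step 2 (isobaric): W = PΔV = (72.66 kPa)(245 − 110 L) = 9808 J.
W_total = 9175 + 9808 = 18983 J.

W_total ≈ 19000 J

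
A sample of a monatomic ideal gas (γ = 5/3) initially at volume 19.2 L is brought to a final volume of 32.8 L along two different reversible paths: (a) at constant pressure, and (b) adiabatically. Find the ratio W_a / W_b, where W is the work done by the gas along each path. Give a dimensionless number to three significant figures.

Path (a) isobaric: W = P₁(V₂ − V₁) → W_a/(P₁V₁) = 0.7083.
Path (b) adiabatic: W = P₁V₁(1 − (V₁/V₂)^(γ−1))/(γ−1) → W_b/(P₁V₁) = 0.4504.
W_a / W_b = 0.7083 / 0.4504 = 1.573.

W_a / W_b ≈ 1.57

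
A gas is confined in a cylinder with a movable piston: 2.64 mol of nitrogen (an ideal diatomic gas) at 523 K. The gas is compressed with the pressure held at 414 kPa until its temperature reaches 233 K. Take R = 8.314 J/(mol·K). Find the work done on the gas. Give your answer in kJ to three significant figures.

W ≈ 6.37 kJ

Isobaric: W = P ΔV = nR ΔT.
W = (2.64)(8.314)(233 − 523) = -6365 J.
Work on gas = −W_by = 6365 J.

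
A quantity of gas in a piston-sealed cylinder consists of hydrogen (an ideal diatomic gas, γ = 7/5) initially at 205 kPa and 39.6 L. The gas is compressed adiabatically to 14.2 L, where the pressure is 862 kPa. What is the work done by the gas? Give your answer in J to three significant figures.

Adiabatic: W = (P₁V₁ − P₂V₂)/(γ − 1) with γ = 7/5.
P₁V₁ = 8118 J, P₂V₂ = 12240 J.
W = (8118 − 12240) / 0.4 = -10306 J.

W ≈ -10300 J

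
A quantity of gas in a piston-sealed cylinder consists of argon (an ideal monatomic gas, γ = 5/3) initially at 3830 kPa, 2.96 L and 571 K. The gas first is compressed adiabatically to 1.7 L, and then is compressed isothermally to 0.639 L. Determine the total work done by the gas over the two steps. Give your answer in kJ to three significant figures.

Step 1 (adiabatic): W = (P₁V₁ − P₂V₂)/(γ−1) = (11337 − 16408)/0.667 = -7607 J.
After step 1: P = 9652 kPa, V = 1.7 L, T = 826.4 K.
Step 2 (isothermal): W = P₁V₁ ln(V₂/V₁) = (16408) ln(0.639/1.7) = -16055 J.
W_total = -7607 − 16055 = -23661 J.

W_total ≈ -23.7 kJ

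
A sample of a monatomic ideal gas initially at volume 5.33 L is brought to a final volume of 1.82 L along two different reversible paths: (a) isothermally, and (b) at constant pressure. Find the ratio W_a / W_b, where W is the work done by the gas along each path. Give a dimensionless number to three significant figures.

Path (a) isothermal: W = P₁V₁ ln(V₂/V₁) → W_a/(P₁V₁) = -1.075.
Path (b) isobaric: W = P₁(V₂ − V₁) → W_b/(P₁V₁) = -0.6585.
W_a / W_b = -1.075 / -0.6585 = 1.632.

W_a / W_b ≈ 1.63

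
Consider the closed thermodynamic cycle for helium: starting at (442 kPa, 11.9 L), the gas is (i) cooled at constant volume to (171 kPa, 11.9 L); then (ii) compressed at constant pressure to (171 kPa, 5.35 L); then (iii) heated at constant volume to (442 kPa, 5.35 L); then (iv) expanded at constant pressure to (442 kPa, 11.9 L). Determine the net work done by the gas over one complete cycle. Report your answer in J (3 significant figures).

Constant-volume legs do no work.
W(ii) = (171)(5.35 − 11.9) = -1120 J; W(iv) = (442)(11.9 − 5.35) = 2895 J.
W_net = -1120 + 2895 = 1775 J (the clockwise enclosed area).

W_net ≈ 1780 J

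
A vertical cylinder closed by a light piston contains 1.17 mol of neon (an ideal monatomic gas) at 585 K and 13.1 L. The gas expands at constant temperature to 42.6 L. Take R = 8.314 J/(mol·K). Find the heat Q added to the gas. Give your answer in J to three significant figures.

Q ≈ 6710 J

Isothermal ⇒ ΔU = 0, so Q = W = nRT ln(V₂/V₁).
Q = (1.17)(8.314)(585) ln(42.6/13.1) = 5691 × 1.179 = 6710 J.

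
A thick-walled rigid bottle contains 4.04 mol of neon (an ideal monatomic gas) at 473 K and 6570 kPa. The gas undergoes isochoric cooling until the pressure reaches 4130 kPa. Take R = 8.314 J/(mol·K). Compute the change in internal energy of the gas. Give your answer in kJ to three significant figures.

ΔU ≈ -8.85 kJ

Constant volume ⇒ W = 0, so Q = ΔU = nCᵥΔT with Cᵥ = 3R/2 = 12.47 J/(mol·K).
At constant V, T₂/T₁ = P₂/P₁ ⇒ ΔT = T₁(P₂/P₁ − 1) = 473·(4130/6570 − 1) = -175.7 K.
ΔU = (4.04)(12.47)(-175.7) = -8851 J.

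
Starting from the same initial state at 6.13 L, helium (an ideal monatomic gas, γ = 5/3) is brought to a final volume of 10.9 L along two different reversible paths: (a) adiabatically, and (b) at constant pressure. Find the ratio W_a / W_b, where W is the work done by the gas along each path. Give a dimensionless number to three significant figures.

Path (a) adiabatic: W = P₁V₁(1 − (V₁/V₂)^(γ−1))/(γ−1) → W_a/(P₁V₁) = 0.478.
Path (b) isobaric: W = P₁(V₂ − V₁) → W_b/(P₁V₁) = 0.7781.
W_a / W_b = 0.478 / 0.7781 = 0.6143.

W_a / W_b ≈ 0.614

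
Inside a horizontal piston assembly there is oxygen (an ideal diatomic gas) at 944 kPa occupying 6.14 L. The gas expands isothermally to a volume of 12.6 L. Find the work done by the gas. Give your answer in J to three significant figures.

Isothermal: W = nRT ln(V₂/V₁) = P₁V₁ ln(V₂/V₁).
P₁V₁ = (944 kPa)(6.14 L) = 5796 J.
W = 5796 × ln(12.6/6.14) = 5796 × 0.7189
W_by_gas = 4167 J.

W ≈ 4170 J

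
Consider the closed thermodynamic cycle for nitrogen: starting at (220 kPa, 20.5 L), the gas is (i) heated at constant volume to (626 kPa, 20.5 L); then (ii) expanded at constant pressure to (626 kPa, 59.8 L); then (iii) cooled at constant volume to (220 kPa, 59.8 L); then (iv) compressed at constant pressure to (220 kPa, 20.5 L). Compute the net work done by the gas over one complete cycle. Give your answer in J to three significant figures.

Constant-volume legs do no work.
W(ii) = (626)(59.8 − 20.5) = 24602 J; W(iv) = (220)(20.5 − 59.8) = -8646 J.
W_net = 24602 − 8646 = 15956 J (the clockwise enclosed area).

W_net ≈ 16000 J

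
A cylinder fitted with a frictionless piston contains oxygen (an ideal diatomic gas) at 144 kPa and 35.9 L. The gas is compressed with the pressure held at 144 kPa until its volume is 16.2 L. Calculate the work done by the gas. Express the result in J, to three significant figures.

Isobaric: W = P ΔV.
W = (144 kPa)(16.2 − 35.9 L) = (144)(-19.7) = -2837 J.

W ≈ -2840 J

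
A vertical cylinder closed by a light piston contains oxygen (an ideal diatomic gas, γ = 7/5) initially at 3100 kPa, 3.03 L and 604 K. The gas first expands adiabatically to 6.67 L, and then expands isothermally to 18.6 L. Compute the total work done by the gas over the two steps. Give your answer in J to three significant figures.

W_total ≈ 13400 J

Step 1 (adiabatic): W = (P₁V₁ − P₂V₂)/(γ−1) = (9393 − 6851)/0.4 = 6356 J.
After step 1: P = 1027 kPa, V = 6.67 L, T = 440.5 K.
Step 2 (isothermal): W = P₁V₁ ln(V₂/V₁) = (6851) ln(18.6/6.67) = 7026 J.
W_total = 6356 + 7026 = 13382 J.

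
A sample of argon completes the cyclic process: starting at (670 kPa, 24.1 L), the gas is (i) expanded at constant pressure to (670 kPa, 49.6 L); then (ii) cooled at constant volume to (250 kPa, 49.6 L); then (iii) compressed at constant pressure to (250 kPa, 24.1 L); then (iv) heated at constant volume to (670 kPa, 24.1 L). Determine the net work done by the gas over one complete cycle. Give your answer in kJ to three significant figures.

W_net ≈ 10.7 kJ

Constant-volume legs do no work.
W(i) = (670)(49.6 − 24.1) = 17085 J; W(iii) = (250)(24.1 − 49.6) = -6375 J.
W_net = 17085 − 6375 = 10710 J (the clockwise enclosed area).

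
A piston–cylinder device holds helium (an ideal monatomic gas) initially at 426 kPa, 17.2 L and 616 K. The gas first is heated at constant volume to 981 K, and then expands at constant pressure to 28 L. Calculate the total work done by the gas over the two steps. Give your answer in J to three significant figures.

W_total ≈ 7330 J

Step 1 (isochoric): W = 0 (constant volume).
After step 1: P = 678.4 kPa (V unchanged).
Step 2 (isobaric): W = PΔV = (678.4 kPa)(28 − 17.2 L) = 7327 J.
W_total = 0 + 7327 = 7327 J.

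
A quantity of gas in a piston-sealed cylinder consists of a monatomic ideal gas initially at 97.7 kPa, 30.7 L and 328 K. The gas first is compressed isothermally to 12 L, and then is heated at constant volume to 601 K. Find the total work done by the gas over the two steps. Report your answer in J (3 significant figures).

Step 1 (isothermal): W = P₁V₁ ln(V₂/V₁) = (2999) ln(12/30.7) = -2817 J.
Step 2 (isochoric): W = 0 (constant volume).
W_total = -2817 + 0 = -2817 J.

W_total ≈ -2820 J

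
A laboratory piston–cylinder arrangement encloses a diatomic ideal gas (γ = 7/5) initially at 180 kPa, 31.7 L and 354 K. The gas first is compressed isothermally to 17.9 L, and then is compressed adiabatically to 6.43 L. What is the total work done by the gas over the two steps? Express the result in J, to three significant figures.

W_total ≈ -10500 J

Step 1 (isothermal): W = P₁V₁ ln(V₂/V₁) = (5706) ln(17.9/31.7) = -3261 J.
After step 1: P = 318.8 kPa, V = 17.9 L, T = 354 K.
Step 2 (adiabatic): W = (P₁V₁ − P₂V₂)/(γ−1) = (5706 − 8594)/0.4 = -7220 J.
W_total = -3261 − 7220 = -10481 J.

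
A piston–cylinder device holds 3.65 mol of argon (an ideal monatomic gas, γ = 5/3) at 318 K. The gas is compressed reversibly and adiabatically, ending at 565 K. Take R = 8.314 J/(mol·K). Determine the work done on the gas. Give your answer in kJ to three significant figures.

Adiabatic ⇒ Q = 0, so W_by = −ΔU = nCᵥ(T₁ − T₂).
Cᵥ = 3R/2 = 12.47 J/(mol·K).
W = (3.65)(12.47)(318 − 565) = -11243 J.
Work on gas = −W_by = 11243 J.

W ≈ 11.2 kJ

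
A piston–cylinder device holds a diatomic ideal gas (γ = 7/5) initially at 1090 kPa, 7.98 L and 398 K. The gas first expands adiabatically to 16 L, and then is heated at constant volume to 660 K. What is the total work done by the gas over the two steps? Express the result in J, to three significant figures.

Step 1 (adiabatic): W = (P₁V₁ − P₂V₂)/(γ−1) = (8698 − 6585)/0.4 = 5282 J.
Step 2 (isochoric): W = 0 (constant volume).
W_total = 5282 + 0 = 5282 J.

W_total ≈ 5280 J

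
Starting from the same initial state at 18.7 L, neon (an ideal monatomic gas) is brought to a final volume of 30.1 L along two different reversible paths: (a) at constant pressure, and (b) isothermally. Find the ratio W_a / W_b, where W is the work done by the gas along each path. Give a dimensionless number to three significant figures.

W_a / W_b ≈ 1.28

Path (a) isobaric: W = P₁(V₂ − V₁) → W_a/(P₁V₁) = 0.6096.
Path (b) isothermal: W = P₁V₁ ln(V₂/V₁) → W_b/(P₁V₁) = 0.476.
W_a / W_b = 0.6096 / 0.476 = 1.281.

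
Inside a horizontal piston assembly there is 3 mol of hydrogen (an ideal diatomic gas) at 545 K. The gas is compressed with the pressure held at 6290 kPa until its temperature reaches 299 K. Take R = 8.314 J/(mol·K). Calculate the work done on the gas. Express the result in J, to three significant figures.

W ≈ 6140 J

Isobaric: W = P ΔV = nR ΔT.
W = (3)(8.314)(299 − 545) = -6136 J.
Work on gas = −W_by = 6136 J.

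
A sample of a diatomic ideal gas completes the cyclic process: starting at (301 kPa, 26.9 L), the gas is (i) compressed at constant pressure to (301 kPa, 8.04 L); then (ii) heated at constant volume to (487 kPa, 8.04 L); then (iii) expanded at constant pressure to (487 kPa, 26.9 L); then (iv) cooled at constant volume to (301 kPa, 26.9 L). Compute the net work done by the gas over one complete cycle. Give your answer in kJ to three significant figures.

W_net ≈ 3.51 kJ

Constant-volume legs do no work.
W(i) = (301)(8.04 − 26.9) = -5677 J; W(iii) = (487)(26.9 − 8.04) = 9185 J.
W_net = -5677 + 9185 = 3508 J (the clockwise enclosed area).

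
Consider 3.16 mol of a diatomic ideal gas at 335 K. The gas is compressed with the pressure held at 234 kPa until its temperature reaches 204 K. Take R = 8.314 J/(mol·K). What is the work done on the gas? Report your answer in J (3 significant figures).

W ≈ 3440 J

Isobaric: W = P ΔV = nR ΔT.
W = (3.16)(8.314)(204 − 335) = -3442 J.
Work on gas = −W_by = 3442 J.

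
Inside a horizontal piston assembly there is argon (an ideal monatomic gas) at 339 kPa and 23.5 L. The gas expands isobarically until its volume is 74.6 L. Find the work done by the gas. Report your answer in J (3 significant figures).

Isobaric: W = P ΔV.
W = (339 kPa)(74.6 − 23.5 L) = (339)(51.1) = 17323 J.

W ≈ 17300 J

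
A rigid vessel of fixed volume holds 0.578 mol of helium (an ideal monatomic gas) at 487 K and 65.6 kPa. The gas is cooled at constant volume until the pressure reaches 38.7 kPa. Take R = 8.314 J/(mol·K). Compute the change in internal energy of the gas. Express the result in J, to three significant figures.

Constant volume ⇒ W = 0, so Q = ΔU = nCᵥΔT with Cᵥ = 3R/2 = 12.47 J/(mol·K).
At constant V, T₂/T₁ = P₂/P₁ ⇒ ΔT = T₁(P₂/P₁ − 1) = 487·(38.7/65.6 − 1) = -199.7 K.
ΔU = (0.578)(12.47)(-199.7) = -1439 J.

ΔU ≈ -1440 J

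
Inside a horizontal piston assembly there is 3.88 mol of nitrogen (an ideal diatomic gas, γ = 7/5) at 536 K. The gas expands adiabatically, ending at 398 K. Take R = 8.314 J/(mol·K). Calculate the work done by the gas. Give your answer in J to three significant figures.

Adiabatic ⇒ Q = 0, so W_by = −ΔU = nCᵥ(T₁ − T₂).
Cᵥ = 5R/2 = 20.79 J/(mol·K).
W = (3.88)(20.79)(536 − 398) = 11129 J.

W ≈ 11100 J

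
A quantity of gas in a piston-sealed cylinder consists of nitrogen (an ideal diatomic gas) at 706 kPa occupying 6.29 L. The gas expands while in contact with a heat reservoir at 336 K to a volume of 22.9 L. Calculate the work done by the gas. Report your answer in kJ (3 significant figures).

W ≈ 5.74 kJ

Isothermal: W = nRT ln(V₂/V₁) = P₁V₁ ln(V₂/V₁).
P₁V₁ = (706 kPa)(6.29 L) = 4441 J.
W = 4441 × ln(22.9/6.29) = 4441 × 1.292
W_by_gas = 5738 J.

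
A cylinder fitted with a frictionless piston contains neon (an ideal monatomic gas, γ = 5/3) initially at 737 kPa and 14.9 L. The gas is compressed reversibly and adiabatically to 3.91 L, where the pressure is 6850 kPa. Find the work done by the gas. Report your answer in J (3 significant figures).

Adiabatic: W = (P₁V₁ − P₂V₂)/(γ − 1) with γ = 5/3.
P₁V₁ = 10981 J, P₂V₂ = 26784 J.
W = (10981 − 26784) / 0.6667 = -23703 J.

W ≈ -23700 J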